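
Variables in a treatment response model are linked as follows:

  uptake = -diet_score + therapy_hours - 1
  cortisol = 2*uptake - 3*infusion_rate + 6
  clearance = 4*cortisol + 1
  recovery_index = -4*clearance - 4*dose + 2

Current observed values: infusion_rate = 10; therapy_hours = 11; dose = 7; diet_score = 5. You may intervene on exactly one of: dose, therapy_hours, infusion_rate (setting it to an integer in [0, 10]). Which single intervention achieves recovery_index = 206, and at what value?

set dose = 4

Intervening on dose: with other inputs at their observed values, recovery_index = -4*dose + 222. Solving for 206 gives dose = 4, within [0, 10].
Intervening on therapy_hours: recovery_index = -32*therapy_hours + 546. Reaching 206 requires therapy_hours = 85/8, not an integer.
Intervening on infusion_rate: recovery_index = 48*infusion_rate - 286. Reaching 206 requires infusion_rate = 41/4, not an integer.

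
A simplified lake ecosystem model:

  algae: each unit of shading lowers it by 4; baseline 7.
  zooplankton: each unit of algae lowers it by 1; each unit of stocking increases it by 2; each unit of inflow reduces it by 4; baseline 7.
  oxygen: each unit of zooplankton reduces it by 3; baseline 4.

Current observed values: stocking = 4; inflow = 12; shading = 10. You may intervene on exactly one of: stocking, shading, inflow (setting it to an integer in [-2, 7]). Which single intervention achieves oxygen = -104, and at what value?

set inflow = 3

Intervening on stocking: oxygen = -6*stocking + 28. Reaching -104 requires stocking = 22, outside [-2, 7].
Intervening on shading: oxygen = -12*shading + 124. Reaching -104 requires shading = 19, outside [-2, 7].
Intervening on inflow: with other inputs at their observed values, oxygen = 12*inflow - 140. Solving for -104 gives inflow = 3, within [-2, 7].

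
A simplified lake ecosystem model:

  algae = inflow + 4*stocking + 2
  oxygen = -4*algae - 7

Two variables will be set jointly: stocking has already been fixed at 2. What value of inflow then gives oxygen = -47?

inflow = 0

With stocking held at 2:
Substituting into the algae equation gives algae = inflow + 10.
Substituting into the oxygen equation gives oxygen = -4*inflow - 47.
Solve -4*inflow - 47 = -47: inflow = (-47 + 47) / -4 = 0.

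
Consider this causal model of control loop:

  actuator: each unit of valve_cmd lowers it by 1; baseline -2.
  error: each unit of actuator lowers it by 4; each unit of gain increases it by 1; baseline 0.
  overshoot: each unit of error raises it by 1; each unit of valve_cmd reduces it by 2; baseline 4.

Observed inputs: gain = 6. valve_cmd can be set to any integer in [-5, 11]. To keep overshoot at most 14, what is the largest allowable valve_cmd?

Substituting into the error equation gives error = 4*valve_cmd + 14.
overshoot becomes 2*valve_cmd + 18.
Require 2*valve_cmd + 18 ≤ 14, so valve_cmd ≤ -2.
The largest integer in [-5, 11] satisfying this is -2.

valve_cmd = -2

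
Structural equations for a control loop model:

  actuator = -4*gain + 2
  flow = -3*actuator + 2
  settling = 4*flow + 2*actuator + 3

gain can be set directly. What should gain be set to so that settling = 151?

gain = 4

Substituting into the flow equation gives flow = 12*gain - 4.
Substituting into the settling equation gives settling = 40*gain - 9.
Solve 40*gain - 9 = 151: gain = (151 + 9) / 40 = 4.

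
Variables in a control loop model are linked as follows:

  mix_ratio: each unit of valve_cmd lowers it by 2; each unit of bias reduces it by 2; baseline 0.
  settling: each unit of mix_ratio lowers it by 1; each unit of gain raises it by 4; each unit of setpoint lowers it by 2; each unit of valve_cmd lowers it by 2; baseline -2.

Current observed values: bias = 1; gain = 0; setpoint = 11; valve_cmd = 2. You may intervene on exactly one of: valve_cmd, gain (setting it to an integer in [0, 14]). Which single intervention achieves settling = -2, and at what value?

set gain = 5

Intervening on valve_cmd: the paths from valve_cmd to settling cancel (net effect zero), leaving settling = -22; -2 is unreachable this way.
Intervening on gain: with other inputs at their observed values, settling = 4*gain - 22. Solving for -2 gives gain = 5, within [0, 14].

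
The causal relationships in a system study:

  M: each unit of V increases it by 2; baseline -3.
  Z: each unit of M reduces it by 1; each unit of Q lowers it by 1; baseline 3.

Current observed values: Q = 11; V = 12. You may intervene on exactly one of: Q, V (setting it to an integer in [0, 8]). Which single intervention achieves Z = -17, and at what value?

set V = 6

Intervening on Q: Z = -Q - 18. Reaching -17 requires Q = -1, outside [0, 8].
Intervening on V: with other inputs at their observed values, Z = -2*V - 5. Solving for -17 gives V = 6, within [0, 8].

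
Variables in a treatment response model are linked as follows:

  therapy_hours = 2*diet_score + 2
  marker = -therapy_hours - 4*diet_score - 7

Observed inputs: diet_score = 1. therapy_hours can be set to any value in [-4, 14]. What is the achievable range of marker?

-25 to -7

Intervening on therapy_hours fixes its value directly, overriding its dependence on diet_score.
Substituting into the marker equation gives marker = -therapy_hours - 11.
Linear in therapy_hours, so extremes are at the endpoints: therapy_hours = -4 gives marker = -7; therapy_hours = 14 gives marker = -25.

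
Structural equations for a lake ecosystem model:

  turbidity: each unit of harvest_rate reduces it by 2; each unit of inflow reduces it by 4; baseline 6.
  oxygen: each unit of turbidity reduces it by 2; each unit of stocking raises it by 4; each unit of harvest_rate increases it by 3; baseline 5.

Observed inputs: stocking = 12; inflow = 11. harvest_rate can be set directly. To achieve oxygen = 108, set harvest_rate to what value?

harvest_rate = -3

Substituting into the turbidity equation gives turbidity = -2*harvest_rate - 38.
Substituting into the oxygen equation gives oxygen = 7*harvest_rate + 129.
Solve 7*harvest_rate + 129 = 108: harvest_rate = (108 - 129) / 7 = -3.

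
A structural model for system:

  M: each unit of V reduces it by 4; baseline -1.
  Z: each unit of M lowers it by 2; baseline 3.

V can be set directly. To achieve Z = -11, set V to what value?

Substituting into the Z equation gives Z = 8*V + 5.
Solve 8*V + 5 = -11: V = (-11 - 5) / 8 = -2.

V = -2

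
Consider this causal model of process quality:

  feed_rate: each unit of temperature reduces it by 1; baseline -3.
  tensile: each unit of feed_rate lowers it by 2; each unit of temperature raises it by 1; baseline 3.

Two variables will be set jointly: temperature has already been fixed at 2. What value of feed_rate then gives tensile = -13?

feed_rate = 9

With temperature held at 2:
Intervening on feed_rate fixes its value directly, overriding its dependence on temperature.
Substituting into the tensile equation gives tensile = -2*feed_rate + 5.
Solve -2*feed_rate + 5 = -13: feed_rate = (-13 - 5) / -2 = 9.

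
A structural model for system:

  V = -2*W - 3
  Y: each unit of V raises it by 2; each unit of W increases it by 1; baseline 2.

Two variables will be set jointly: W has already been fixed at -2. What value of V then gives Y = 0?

V = 0

With W held at -2:
Intervening on V fixes its value directly, overriding its dependence on W.
Substituting into the Y equation gives Y = 2*V.
Solve 2*V = 0: V = 0 / 2 = 0.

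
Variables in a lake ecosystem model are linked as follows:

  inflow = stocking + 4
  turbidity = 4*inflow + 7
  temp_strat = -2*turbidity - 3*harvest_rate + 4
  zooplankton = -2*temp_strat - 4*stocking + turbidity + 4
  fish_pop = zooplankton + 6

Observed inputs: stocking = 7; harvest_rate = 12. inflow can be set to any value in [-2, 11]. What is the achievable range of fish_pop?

Intervening on inflow fixes its value directly, overriding its dependence on stocking.
Substituting into the temp_strat equation gives temp_strat = -8*inflow - 46.
This gives zooplankton = 20*inflow + 75.
This gives fish_pop = 20*inflow + 81.
Linear in inflow, so extremes are at the endpoints: inflow = -2 gives fish_pop = 41; inflow = 11 gives fish_pop = 301.

41 to 301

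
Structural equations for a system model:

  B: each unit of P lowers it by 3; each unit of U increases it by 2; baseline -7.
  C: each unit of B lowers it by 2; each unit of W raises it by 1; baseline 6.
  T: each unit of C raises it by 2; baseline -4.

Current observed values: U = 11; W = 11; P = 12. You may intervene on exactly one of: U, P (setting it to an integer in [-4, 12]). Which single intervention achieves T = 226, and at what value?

set U = -3

Intervening on U: with other inputs at their observed values, T = -8*U + 202. Solving for 226 gives U = -3, within [-4, 12].
Intervening on P: T = 12*P - 30. Reaching 226 requires P = 64/3, not an integer.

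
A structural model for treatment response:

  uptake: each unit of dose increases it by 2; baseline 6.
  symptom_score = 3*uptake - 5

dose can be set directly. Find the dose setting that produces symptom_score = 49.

Substituting into the symptom_score equation gives symptom_score = 6*dose + 13.
Solve 6*dose + 13 = 49: dose = (49 - 13) / 6 = 6.

dose = 6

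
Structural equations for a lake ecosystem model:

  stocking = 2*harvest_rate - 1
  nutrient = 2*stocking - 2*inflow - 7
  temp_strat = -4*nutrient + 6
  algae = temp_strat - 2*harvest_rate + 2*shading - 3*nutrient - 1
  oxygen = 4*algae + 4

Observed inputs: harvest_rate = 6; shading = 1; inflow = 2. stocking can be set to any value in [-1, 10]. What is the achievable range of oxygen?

Intervening on stocking fixes its value directly, overriding its dependence on harvest_rate.
Substituting into the nutrient equation gives nutrient = 2*stocking - 11.
Substituting into the temp_strat equation gives temp_strat = -8*stocking + 50.
So algae = -14*stocking + 72.
Substituting into the oxygen equation gives oxygen = -56*stocking + 292.
Linear in stocking, so extremes are at the endpoints: stocking = -1 gives oxygen = 348; stocking = 10 gives oxygen = -268.

-268 to 348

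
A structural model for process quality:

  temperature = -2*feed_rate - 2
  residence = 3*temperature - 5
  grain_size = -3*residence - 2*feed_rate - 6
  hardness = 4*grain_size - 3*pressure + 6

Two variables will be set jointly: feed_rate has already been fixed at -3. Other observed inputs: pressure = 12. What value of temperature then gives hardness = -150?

temperature = 5

With feed_rate held at -3:
Intervening on temperature fixes its value directly, overriding its dependence on feed_rate.
Substituting into the grain_size equation gives grain_size = -9*temperature + 15.
Substituting into the hardness equation gives hardness = -36*temperature + 30.
Solve -36*temperature + 30 = -150: temperature = (-150 - 30) / -36 = 5.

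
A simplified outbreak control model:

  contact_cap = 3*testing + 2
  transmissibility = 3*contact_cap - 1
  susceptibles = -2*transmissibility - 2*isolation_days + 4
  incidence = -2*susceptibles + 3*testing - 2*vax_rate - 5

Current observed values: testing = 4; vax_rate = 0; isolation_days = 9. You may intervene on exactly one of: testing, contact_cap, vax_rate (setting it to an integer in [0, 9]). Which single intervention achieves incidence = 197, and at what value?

Intervening on testing: incidence = 39*testing + 43. Reaching 197 requires testing = 154/39, not an integer.
Intervening on contact_cap: incidence = 12*contact_cap + 31. Reaching 197 requires contact_cap = 83/6, not an integer.
Intervening on vax_rate: with other inputs at their observed values, incidence = -2*vax_rate + 199. Solving for 197 gives vax_rate = 1, within [0, 9].

set vax_rate = 1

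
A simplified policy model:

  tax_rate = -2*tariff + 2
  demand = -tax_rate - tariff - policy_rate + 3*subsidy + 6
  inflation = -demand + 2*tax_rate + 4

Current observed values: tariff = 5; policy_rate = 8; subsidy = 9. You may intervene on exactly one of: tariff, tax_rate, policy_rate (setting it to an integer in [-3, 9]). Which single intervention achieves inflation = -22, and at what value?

Intervening on tariff: inflation = -5*tariff - 15. Reaching -22 requires tariff = 7/5, not an integer.
Intervening on tax_rate: with other inputs at their observed values, inflation = 3*tax_rate - 16. Solving for -22 gives tax_rate = -2, within [-3, 9].
Intervening on policy_rate: inflation = policy_rate - 48. Reaching -22 requires policy_rate = 26, outside [-3, 9].

set tax_rate = -2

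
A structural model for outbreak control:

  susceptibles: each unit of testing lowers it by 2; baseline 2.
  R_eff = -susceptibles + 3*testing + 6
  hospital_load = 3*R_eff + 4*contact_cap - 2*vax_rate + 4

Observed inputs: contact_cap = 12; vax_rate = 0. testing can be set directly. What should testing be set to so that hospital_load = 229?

testing = 11

Substituting into the R_eff equation gives R_eff = 5*testing + 4.
This gives hospital_load = 15*testing + 64.
Solve 15*testing + 64 = 229: testing = (229 - 64) / 15 = 11.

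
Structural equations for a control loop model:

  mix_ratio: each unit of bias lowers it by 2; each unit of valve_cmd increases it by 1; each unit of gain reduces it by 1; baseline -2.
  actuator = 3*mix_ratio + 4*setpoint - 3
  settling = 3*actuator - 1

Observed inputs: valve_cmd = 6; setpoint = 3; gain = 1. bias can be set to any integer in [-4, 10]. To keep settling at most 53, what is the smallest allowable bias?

bias = 0

Substituting into the mix_ratio equation gives mix_ratio = -2*bias + 3.
actuator becomes -6*bias + 18.
So settling = -18*bias + 53.
Require -18*bias + 53 ≤ 53, so bias ≥ 0.
The smallest integer in [-4, 10] satisfying this is 0.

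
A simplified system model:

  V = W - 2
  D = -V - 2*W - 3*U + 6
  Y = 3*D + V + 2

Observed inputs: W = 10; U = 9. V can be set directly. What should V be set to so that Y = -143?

Intervening on V fixes its value directly, overriding its dependence on W.
Substituting into the D equation gives D = -V - 41.
Y becomes -2*V - 121.
Solve -2*V - 121 = -143: V = (-143 + 121) / -2 = 11.

V = 11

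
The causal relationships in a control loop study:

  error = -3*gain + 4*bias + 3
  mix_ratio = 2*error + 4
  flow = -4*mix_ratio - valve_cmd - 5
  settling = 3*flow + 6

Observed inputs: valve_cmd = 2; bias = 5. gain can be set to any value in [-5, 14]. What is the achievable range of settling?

-975 to 393

Substituting into the error equation gives error = -3*gain + 23.
Substituting into the mix_ratio equation gives mix_ratio = -6*gain + 50.
So flow = 24*gain - 207.
So settling = 72*gain - 615.
Linear in gain, so extremes are at the endpoints: gain = -5 gives settling = -975; gain = 14 gives settling = 393.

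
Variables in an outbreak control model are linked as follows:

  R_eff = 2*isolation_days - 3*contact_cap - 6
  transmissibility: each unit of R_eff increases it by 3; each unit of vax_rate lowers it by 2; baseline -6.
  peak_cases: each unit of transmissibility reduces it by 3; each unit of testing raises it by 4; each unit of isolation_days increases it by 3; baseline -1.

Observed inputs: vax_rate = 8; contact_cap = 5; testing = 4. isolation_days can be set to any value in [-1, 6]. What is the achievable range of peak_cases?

Substituting into the R_eff equation gives R_eff = 2*isolation_days - 21.
Substituting into the transmissibility equation gives transmissibility = 6*isolation_days - 85.
Substituting into the peak_cases equation gives peak_cases = -15*isolation_days + 270.
Linear in isolation_days, so extremes are at the endpoints: isolation_days = -1 gives peak_cases = 285; isolation_days = 6 gives peak_cases = 180.

180 to 285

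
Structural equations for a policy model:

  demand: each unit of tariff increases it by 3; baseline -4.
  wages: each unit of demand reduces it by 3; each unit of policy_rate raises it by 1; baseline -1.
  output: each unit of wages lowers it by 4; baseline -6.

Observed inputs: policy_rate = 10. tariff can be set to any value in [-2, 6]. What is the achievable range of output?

Substituting into the wages equation gives wages = -9*tariff + 21.
Substituting into the output equation gives output = 36*tariff - 90.
Linear in tariff, so extremes are at the endpoints: tariff = -2 gives output = -162; tariff = 6 gives output = 126.

-162 to 126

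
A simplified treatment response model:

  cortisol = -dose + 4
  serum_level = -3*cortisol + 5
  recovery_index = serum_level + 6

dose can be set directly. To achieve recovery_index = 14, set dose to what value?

Substituting into the serum_level equation gives serum_level = 3*dose - 7.
This gives recovery_index = 3*dose - 1.
Solve 3*dose - 1 = 14: dose = (14 + 1) / 3 = 5.

dose = 5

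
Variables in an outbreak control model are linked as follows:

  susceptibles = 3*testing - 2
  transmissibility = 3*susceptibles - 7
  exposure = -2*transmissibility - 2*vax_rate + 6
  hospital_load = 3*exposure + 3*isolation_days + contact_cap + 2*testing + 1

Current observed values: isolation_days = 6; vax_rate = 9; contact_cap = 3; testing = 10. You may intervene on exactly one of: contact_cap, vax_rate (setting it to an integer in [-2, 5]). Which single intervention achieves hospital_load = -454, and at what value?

set contact_cap = 5

Intervening on contact_cap: with other inputs at their observed values, hospital_load = contact_cap - 459. Solving for -454 gives contact_cap = 5, within [-2, 5].
Intervening on vax_rate: hospital_load = -6*vax_rate - 402. Reaching -454 requires vax_rate = 26/3, not an integer.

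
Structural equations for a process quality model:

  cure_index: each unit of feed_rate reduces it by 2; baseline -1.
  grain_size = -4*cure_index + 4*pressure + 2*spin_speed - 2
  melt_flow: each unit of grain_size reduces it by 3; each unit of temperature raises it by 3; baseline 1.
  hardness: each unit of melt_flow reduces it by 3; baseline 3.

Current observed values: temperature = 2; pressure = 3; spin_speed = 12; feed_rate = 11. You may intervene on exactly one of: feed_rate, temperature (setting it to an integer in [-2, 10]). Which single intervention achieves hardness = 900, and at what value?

Intervening on feed_rate: with other inputs at their observed values, hardness = 72*feed_rate + 324. Solving for 900 gives feed_rate = 8, within [-2, 10].
Intervening on temperature: hardness = -9*temperature + 1134. Reaching 900 requires temperature = 26, outside [-2, 10].

set feed_rate = 8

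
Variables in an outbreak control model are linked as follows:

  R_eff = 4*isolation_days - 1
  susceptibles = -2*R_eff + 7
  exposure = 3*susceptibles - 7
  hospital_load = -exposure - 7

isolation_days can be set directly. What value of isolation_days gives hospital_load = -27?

isolation_days = 0

Substituting into the susceptibles equation gives susceptibles = -8*isolation_days + 9.
This gives exposure = -24*isolation_days + 20.
Substituting into the hospital_load equation gives hospital_load = 24*isolation_days - 27.
Solve 24*isolation_days - 27 = -27: isolation_days = (-27 + 27) / 24 = 0.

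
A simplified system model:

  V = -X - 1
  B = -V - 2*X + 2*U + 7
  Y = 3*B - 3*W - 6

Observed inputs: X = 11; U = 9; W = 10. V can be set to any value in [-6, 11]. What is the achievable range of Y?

-60 to -9

Intervening on V fixes its value directly, overriding its dependence on X.
Substituting into the B equation gives B = -V + 3.
Y becomes -3*V - 27.
Linear in V, so extremes are at the endpoints: V = -6 gives Y = -9; V = 11 gives Y = -60.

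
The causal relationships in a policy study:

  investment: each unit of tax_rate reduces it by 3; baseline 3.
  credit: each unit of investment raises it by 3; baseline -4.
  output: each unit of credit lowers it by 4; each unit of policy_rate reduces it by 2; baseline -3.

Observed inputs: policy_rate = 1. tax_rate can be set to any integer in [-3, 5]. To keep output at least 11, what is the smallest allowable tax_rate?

tax_rate = 1

Substituting into the credit equation gives credit = -9*tax_rate + 5.
So output = 36*tax_rate - 25.
Require 36*tax_rate - 25 ≥ 11, so tax_rate ≥ 1.
The smallest integer in [-3, 5] satisfying this is 1.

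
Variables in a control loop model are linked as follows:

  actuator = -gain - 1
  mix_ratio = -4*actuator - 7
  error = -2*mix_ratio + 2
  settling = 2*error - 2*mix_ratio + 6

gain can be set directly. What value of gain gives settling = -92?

Substituting into the mix_ratio equation gives mix_ratio = 4*gain - 3.
Substituting into the error equation gives error = -8*gain + 8.
So settling = -24*gain + 28.
Solve -24*gain + 28 = -92: gain = (-92 - 28) / -24 = 5.

gain = 5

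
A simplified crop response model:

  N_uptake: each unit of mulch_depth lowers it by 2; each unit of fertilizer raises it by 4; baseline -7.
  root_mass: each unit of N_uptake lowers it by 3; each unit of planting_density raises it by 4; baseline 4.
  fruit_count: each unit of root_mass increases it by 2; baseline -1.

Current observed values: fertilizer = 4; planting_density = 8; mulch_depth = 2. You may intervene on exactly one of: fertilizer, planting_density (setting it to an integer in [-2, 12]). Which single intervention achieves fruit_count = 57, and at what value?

set planting_density = 10

Intervening on fertilizer: fruit_count = -24*fertilizer + 137. Reaching 57 requires fertilizer = 10/3, not an integer.
Intervening on planting_density: with other inputs at their observed values, fruit_count = 8*planting_density - 23. Solving for 57 gives planting_density = 10, within [-2, 12].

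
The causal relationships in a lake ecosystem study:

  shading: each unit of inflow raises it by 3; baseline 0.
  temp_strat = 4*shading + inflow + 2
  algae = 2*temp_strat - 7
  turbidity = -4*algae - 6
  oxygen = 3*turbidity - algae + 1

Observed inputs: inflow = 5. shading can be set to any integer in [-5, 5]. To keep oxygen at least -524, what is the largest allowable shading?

Intervening on shading fixes its value directly, overriding its dependence on inflow.
Substituting into the temp_strat equation gives temp_strat = 4*shading + 7.
Substituting into the algae equation gives algae = 8*shading + 7.
This gives turbidity = -32*shading - 34.
So oxygen = -104*shading - 108.
Require -104*shading - 108 ≥ -524, so shading ≤ 4.
The largest integer in [-5, 5] satisfying this is 4.

shading = 4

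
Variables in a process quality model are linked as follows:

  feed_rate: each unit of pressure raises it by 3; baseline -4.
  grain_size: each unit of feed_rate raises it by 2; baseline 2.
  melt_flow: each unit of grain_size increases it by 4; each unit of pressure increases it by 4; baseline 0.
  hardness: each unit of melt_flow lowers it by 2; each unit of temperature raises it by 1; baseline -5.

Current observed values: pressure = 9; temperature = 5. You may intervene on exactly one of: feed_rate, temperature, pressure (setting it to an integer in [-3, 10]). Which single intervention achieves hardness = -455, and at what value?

set temperature = 6

Intervening on feed_rate: hardness = -16*feed_rate - 88. Reaching -455 requires feed_rate = 367/16, not an integer.
Intervening on temperature: with other inputs at their observed values, hardness = temperature - 461. Solving for -455 gives temperature = 6, within [-3, 10].
Intervening on pressure: hardness = -56*pressure + 48. Reaching -455 requires pressure = 503/56, not an integer.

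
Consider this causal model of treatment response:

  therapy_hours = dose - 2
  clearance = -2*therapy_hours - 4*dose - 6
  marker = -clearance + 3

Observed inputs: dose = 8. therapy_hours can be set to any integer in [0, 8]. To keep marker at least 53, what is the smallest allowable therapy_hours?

therapy_hours = 6

Intervening on therapy_hours fixes its value directly, overriding its dependence on dose.
Substituting into the clearance equation gives clearance = -2*therapy_hours - 38.
Substituting into the marker equation gives marker = 2*therapy_hours + 41.
Require 2*therapy_hours + 41 ≥ 53, so therapy_hours ≥ 6.
The smallest integer in [0, 8] satisfying this is 6.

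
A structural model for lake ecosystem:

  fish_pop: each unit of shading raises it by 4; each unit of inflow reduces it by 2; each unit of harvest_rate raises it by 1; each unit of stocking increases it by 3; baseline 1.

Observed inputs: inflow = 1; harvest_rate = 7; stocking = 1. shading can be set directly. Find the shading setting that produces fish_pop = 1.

shading = -2

Substituting into the fish_pop equation gives fish_pop = 4*shading + 9.
Solve 4*shading + 9 = 1: shading = (1 - 9) / 4 = -2.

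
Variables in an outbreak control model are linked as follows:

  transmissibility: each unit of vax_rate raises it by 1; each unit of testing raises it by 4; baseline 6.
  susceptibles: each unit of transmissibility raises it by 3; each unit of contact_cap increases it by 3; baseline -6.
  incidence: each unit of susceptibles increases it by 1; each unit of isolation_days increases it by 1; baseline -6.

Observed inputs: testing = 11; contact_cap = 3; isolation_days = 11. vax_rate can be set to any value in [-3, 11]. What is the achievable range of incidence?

149 to 191

Substituting into the transmissibility equation gives transmissibility = vax_rate + 50.
This gives susceptibles = 3*vax_rate + 153.
Substituting into the incidence equation gives incidence = 3*vax_rate + 158.
Linear in vax_rate, so extremes are at the endpoints: vax_rate = -3 gives incidence = 149; vax_rate = 11 gives incidence = 191.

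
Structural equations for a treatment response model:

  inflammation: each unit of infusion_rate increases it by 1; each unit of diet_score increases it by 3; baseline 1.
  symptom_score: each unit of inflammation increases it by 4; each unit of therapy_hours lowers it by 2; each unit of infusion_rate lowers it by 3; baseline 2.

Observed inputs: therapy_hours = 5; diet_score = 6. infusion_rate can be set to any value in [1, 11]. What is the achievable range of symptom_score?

Substituting into the inflammation equation gives inflammation = infusion_rate + 19.
So symptom_score = infusion_rate + 68.
Linear in infusion_rate, so extremes are at the endpoints: infusion_rate = 1 gives symptom_score = 69; infusion_rate = 11 gives symptom_score = 79.

69 to 79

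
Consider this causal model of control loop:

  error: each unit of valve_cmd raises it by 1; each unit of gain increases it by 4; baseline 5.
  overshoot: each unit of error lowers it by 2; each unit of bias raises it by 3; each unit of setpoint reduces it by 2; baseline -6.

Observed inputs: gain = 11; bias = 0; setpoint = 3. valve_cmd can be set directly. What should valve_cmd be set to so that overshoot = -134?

valve_cmd = 12

Substituting into the error equation gives error = valve_cmd + 49.
Substituting into the overshoot equation gives overshoot = -2*valve_cmd - 110.
Solve -2*valve_cmd - 110 = -134: valve_cmd = (-134 + 110) / -2 = 12.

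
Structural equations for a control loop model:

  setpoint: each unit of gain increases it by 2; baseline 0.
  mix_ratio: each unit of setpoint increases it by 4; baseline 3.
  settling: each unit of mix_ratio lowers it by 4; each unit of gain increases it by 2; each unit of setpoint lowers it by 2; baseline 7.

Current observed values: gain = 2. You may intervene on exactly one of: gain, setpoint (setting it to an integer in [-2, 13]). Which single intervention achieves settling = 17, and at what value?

set setpoint = -1

Intervening on gain: settling = -34*gain - 5. Reaching 17 requires gain = -11/17, not an integer.
Intervening on setpoint: with other inputs at their observed values, settling = -18*setpoint - 1. Solving for 17 gives setpoint = -1, within [-2, 13].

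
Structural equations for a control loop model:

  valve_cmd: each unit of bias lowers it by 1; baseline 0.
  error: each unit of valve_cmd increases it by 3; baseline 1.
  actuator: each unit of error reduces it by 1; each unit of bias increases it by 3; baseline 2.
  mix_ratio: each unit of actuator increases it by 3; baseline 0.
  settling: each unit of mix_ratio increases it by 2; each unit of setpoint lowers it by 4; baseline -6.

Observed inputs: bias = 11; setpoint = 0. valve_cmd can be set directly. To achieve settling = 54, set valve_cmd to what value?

Intervening on valve_cmd fixes its value directly, overriding its dependence on bias.
Substituting into the actuator equation gives actuator = -3*valve_cmd + 34.
So mix_ratio = -9*valve_cmd + 102.
Substituting into the settling equation gives settling = -18*valve_cmd + 198.
Solve -18*valve_cmd + 198 = 54: valve_cmd = (54 - 198) / -18 = 8.

valve_cmd = 8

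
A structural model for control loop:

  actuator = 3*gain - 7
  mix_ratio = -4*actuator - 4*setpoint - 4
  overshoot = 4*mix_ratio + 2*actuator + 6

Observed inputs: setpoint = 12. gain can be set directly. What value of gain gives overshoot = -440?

Substituting into the mix_ratio equation gives mix_ratio = -12*gain - 24.
Substituting into the overshoot equation gives overshoot = -42*gain - 104.
Solve -42*gain - 104 = -440: gain = (-440 + 104) / -42 = 8.

gain = 8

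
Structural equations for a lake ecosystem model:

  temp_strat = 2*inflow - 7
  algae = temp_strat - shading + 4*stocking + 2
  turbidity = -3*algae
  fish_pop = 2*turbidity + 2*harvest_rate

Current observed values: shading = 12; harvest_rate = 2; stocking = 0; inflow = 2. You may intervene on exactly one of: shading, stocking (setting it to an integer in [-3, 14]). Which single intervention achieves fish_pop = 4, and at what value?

Intervening on shading: with other inputs at their observed values, fish_pop = 6*shading + 10. Solving for 4 gives shading = -1, within [-3, 14].
Intervening on stocking: fish_pop = -24*stocking + 82. Reaching 4 requires stocking = 13/4, not an integer.

set shading = -1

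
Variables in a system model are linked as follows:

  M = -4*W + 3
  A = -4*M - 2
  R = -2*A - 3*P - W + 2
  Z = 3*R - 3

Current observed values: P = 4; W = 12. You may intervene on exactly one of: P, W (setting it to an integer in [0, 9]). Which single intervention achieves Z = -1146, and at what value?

set P = 5

Intervening on P: with other inputs at their observed values, Z = -9*P - 1101. Solving for -1146 gives P = 5, within [0, 9].
Intervening on W: Z = -99*W + 51. Reaching -1146 requires W = 133/11, not an integer.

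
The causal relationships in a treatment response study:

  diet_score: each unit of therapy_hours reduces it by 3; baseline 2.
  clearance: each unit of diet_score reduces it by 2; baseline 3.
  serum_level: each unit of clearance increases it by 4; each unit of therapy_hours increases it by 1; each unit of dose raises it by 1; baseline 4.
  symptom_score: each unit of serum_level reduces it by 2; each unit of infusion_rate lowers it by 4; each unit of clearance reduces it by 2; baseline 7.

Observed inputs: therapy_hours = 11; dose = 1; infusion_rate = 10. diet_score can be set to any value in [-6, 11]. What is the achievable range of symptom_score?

-215 to 125

Intervening on diet_score fixes its value directly, overriding its dependence on therapy_hours.
Substituting into the serum_level equation gives serum_level = -8*diet_score + 28.
Substituting into the symptom_score equation gives symptom_score = 20*diet_score - 95.
Linear in diet_score, so extremes are at the endpoints: diet_score = -6 gives symptom_score = -215; diet_score = 11 gives symptom_score = 125.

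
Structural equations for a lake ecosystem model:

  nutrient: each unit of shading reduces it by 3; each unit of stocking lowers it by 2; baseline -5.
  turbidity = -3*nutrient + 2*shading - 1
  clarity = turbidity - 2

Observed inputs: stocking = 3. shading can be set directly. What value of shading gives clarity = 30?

shading = 0

Substituting into the nutrient equation gives nutrient = -3*shading - 11.
turbidity becomes 11*shading + 32.
Substituting into the clarity equation gives clarity = 11*shading + 30.
Solve 11*shading + 30 = 30: shading = (30 - 30) / 11 = 0.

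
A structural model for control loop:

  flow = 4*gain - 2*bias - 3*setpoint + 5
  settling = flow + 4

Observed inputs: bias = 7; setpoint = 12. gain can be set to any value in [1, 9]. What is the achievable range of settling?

Substituting into the flow equation gives flow = 4*gain - 45.
Substituting into the settling equation gives settling = 4*gain - 41.
Linear in gain, so extremes are at the endpoints: gain = 1 gives settling = -37; gain = 9 gives settling = -5.

-37 to -5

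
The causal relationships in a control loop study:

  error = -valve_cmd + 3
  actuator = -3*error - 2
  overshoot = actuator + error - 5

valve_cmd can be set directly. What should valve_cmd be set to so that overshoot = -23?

valve_cmd = -5

Substituting into the actuator equation gives actuator = 3*valve_cmd - 11.
Substituting into the overshoot equation gives overshoot = 2*valve_cmd - 13.
Solve 2*valve_cmd - 13 = -23: valve_cmd = (-23 + 13) / 2 = -5.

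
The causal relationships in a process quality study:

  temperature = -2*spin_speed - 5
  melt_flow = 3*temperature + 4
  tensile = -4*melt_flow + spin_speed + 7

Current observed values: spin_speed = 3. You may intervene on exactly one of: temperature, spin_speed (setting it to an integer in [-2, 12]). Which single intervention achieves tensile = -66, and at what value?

set temperature = 5

Intervening on temperature: with other inputs at their observed values, tensile = -12*temperature - 6. Solving for -66 gives temperature = 5, within [-2, 12].
Intervening on spin_speed: tensile = 25*spin_speed + 51. Reaching -66 requires spin_speed = -117/25, not an integer.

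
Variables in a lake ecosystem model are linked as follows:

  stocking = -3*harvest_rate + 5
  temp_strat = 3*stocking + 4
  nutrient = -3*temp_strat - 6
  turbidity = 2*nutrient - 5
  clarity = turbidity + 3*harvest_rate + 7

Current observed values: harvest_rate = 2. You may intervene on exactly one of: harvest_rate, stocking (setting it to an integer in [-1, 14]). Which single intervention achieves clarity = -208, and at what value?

Intervening on harvest_rate: clarity = 57*harvest_rate - 124. Reaching -208 requires harvest_rate = -28/19, not an integer.
Intervening on stocking: with other inputs at their observed values, clarity = -18*stocking - 28. Solving for -208 gives stocking = 10, within [-1, 14].

set stocking = 10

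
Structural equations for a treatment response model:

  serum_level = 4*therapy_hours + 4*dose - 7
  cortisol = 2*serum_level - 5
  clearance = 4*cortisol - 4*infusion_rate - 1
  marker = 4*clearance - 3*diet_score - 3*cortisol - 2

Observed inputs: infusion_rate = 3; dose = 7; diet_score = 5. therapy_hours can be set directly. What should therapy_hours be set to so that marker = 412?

therapy_hours = 0

Substituting into the serum_level equation gives serum_level = 4*therapy_hours + 21.
Substituting into the cortisol equation gives cortisol = 8*therapy_hours + 37.
This gives clearance = 32*therapy_hours + 135.
marker becomes 104*therapy_hours + 412.
Solve 104*therapy_hours + 412 = 412: therapy_hours = (412 - 412) / 104 = 0.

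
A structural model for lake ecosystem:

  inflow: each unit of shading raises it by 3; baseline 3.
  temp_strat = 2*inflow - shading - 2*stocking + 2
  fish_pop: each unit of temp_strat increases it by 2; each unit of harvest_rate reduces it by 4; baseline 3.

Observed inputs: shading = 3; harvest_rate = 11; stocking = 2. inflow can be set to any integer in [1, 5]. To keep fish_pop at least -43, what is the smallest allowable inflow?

inflow = 2

Intervening on inflow fixes its value directly, overriding its dependence on shading.
Substituting into the temp_strat equation gives temp_strat = 2*inflow - 5.
Substituting into the fish_pop equation gives fish_pop = 4*inflow - 51.
Require 4*inflow - 51 ≥ -43, so inflow ≥ 2.
The smallest integer in [1, 5] satisfying this is 2.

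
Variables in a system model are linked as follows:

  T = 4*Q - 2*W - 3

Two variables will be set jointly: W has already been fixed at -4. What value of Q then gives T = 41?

With W held at -4:
Substituting into the T equation gives T = 4*Q + 5.
Solve 4*Q + 5 = 41: Q = (41 - 5) / 4 = 9.

Q = 9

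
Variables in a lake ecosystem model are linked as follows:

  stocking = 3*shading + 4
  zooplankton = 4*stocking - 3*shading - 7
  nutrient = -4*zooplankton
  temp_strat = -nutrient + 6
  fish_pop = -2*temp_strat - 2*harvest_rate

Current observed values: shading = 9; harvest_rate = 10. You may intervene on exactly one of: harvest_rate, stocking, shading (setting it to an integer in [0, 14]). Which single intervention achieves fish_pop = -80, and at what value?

set stocking = 10

Intervening on harvest_rate: fish_pop = -2*harvest_rate - 732. Reaching -80 requires harvest_rate = -326, outside [0, 14].
Intervening on stocking: with other inputs at their observed values, fish_pop = -32*stocking + 240. Solving for -80 gives stocking = 10, within [0, 14].
Intervening on shading: fish_pop = -72*shading - 104. Reaching -80 requires shading = -1/3, not an integer.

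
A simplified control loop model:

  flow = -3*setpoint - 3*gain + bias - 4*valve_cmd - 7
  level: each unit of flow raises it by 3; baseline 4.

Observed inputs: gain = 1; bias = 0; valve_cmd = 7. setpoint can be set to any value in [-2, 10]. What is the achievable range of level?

-200 to -92

Substituting into the flow equation gives flow = -3*setpoint - 38.
This gives level = -9*setpoint - 110.
Linear in setpoint, so extremes are at the endpoints: setpoint = -2 gives level = -92; setpoint = 10 gives level = -200.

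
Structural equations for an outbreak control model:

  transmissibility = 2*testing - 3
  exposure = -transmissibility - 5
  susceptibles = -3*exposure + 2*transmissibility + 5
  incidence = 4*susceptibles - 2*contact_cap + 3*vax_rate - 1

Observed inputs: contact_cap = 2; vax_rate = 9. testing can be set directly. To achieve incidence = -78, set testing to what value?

testing = -3

Substituting into the exposure equation gives exposure = -2*testing - 2.
So susceptibles = 10*testing + 5.
incidence becomes 40*testing + 42.
Solve 40*testing + 42 = -78: testing = (-78 - 42) / 40 = -3.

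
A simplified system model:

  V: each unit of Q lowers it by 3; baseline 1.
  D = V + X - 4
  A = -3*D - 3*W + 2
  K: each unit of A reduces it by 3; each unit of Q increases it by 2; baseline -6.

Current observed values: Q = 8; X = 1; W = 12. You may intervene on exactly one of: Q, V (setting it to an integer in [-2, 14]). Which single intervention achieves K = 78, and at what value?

Intervening on Q: with other inputs at their observed values, K = -25*Q + 78. Solving for 78 gives Q = 0, within [-2, 14].
Intervening on V: K = 9*V + 85. Reaching 78 requires V = -7/9, not an integer.

set Q = 0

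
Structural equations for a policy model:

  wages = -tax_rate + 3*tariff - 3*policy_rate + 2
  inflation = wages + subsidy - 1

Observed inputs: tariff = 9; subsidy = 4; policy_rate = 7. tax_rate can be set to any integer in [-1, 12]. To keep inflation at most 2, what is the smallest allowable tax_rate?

tax_rate = 9

Substituting into the wages equation gives wages = -tax_rate + 8.
So inflation = -tax_rate + 11.
Require -tax_rate + 11 ≤ 2, so tax_rate ≥ 9.
The smallest integer in [-1, 12] satisfying this is 9.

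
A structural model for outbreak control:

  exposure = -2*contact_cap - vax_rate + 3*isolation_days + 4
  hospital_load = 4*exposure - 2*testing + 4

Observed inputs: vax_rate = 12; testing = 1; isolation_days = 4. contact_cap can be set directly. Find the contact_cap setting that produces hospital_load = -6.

contact_cap = 3

Substituting into the exposure equation gives exposure = -2*contact_cap + 4.
Substituting into the hospital_load equation gives hospital_load = -8*contact_cap + 18.
Solve -8*contact_cap + 18 = -6: contact_cap = (-6 - 18) / -8 = 3.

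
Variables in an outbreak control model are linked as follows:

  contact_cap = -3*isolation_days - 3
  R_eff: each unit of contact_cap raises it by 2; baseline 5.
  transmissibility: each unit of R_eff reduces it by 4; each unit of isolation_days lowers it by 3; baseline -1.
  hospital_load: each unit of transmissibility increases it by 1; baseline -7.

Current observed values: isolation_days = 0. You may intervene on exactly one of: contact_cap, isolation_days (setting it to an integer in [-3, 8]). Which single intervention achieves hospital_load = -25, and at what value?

Intervening on contact_cap: hospital_load = -8*contact_cap - 28. Reaching -25 requires contact_cap = -3/8, not an integer.
Intervening on isolation_days: with other inputs at their observed values, hospital_load = 21*isolation_days - 4. Solving for -25 gives isolation_days = -1, within [-3, 8].

set isolation_days = -1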